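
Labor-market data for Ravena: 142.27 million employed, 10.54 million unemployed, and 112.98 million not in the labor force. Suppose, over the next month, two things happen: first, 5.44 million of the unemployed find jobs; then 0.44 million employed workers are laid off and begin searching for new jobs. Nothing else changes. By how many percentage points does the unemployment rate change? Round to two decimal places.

The unemployment rate changes by −3.27 percentage points.

Initially, labor force = 142.27 + 10.54 = 152.81 million, so u = 10.54/152.81 = 6.90%.
After the first change, unemployed falls and employed rises by 5.44; labor force unchanged → E = 147.71, U = 5.10, labor force = 152.81 million.
After the second change, employed falls and unemployed rises by 0.44; labor force unchanged → E = 147.27, U = 5.54, labor force = 152.81 million.
New unemployment rate = 5.54 / 152.81 = 3.63%.
Change = 3.63% − 6.90% = −3.27 percentage points.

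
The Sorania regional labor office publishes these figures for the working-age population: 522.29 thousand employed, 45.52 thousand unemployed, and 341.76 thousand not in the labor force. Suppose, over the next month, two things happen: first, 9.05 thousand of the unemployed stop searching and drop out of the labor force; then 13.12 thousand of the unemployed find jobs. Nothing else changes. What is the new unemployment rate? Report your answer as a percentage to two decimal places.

Initially, labor force = 522.29 + 45.52 = 567.81 thousand, so u = 45.52/567.81 = 8.02%.
After the first change, unemployed and labor force both fall by 9.05 → E = 522.29, U = 36.47, labor force = 558.76 thousand.
After the second change, unemployed falls and employed rises by 13.12; labor force unchanged → E = 535.41, U = 23.35, labor force = 558.76 thousand.
New unemployment rate = 23.35 / 558.76 = 4.18%.

New unemployment rate ≈ 4.18%.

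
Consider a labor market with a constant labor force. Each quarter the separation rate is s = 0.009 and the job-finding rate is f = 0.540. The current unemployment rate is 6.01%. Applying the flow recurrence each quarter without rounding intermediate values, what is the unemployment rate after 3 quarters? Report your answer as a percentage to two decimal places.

Unemployment rate after three quarters ≈ 2.04%.

With a fixed labor force, u_{t+1} = u_t + s·(1−u_t) − f·u_t = u_t·(1−s−f) + s.
Here 1−s−f = 0.451 and s = 0.009.
u_1 = 0.060100 × 0.451 + 0.009 = 0.036105.
u_2 = 0.036105 × 0.451 + 0.009 = 0.025283.
u_3 = 0.025283 × 0.451 + 0.009 = 0.020403.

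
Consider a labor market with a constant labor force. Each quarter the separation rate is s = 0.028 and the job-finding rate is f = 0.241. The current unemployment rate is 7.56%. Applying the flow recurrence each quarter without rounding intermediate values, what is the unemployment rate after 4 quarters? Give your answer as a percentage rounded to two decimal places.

With a fixed labor force, u_{t+1} = u_t + s·(1−u_t) − f·u_t = u_t·(1−s−f) + s.
Here 1−s−f = 0.731 and s = 0.028.
u_1 = 0.075600 × 0.731 + 0.028 = 0.083264.
u_2 = 0.083264 × 0.731 + 0.028 = 0.088866.
u_3 = 0.088866 × 0.731 + 0.028 = 0.092961.
u_4 = 0.092961 × 0.731 + 0.028 = 0.095954.

Unemployment rate after four quarters ≈ 9.60%.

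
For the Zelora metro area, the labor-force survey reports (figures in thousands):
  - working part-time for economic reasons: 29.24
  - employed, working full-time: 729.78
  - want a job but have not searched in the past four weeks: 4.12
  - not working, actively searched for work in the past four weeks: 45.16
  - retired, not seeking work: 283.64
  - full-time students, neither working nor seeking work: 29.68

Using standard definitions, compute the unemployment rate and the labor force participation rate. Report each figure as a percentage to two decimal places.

Unemployment rate ≈ 5.62%; labor force participation rate ≈ 71.70%.

Employed = 29.24 + 729.78 = 759.02 thousand (anyone who worked, including part-time for economic reasons, counts as employed).
Unemployed = 45.16 thousand.
Labor force = 759.02 + 45.16 = 804.18 thousand.
Not in labor force = 4.12 + 283.64 + 29.68 = 317.44 thousand (those not working and not actively searching are outside the labor force — including those who want a job but have given up searching).
Civilian working-age population = 804.18 + 317.44 = 1,121.62 thousand.
Unemployment rate = 45.16 / 804.18 = 5.62%.
Labor force participation rate = 804.18 / 1,121.62 = 71.70%.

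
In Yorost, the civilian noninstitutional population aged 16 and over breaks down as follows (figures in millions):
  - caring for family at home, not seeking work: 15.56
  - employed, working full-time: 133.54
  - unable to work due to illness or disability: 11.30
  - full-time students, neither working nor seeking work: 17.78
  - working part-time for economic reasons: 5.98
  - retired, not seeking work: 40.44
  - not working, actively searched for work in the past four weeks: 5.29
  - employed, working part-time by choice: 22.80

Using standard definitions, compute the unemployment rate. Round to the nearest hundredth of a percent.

Unemployment rate ≈ 3.16%.

Employed = 133.54 + 5.98 + 22.80 = 162.32 million (anyone who worked, including part-time for economic reasons, counts as employed).
Unemployed = 5.29 million.
Labor force = 162.32 + 5.29 = 167.61 million.
Unemployment rate = 5.29 / 167.61 = 3.16%.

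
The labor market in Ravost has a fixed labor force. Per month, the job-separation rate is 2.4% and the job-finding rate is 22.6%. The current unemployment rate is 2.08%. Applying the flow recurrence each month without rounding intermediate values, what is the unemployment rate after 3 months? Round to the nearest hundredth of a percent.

With a fixed labor force, u_{t+1} = u_t + s·(1−u_t) − f·u_t = u_t·(1−s−f) + s.
Here 1−s−f = 0.750 and s = 0.024.
u_1 = 0.020800 × 0.750 + 0.024 = 0.039600.
u_2 = 0.039600 × 0.750 + 0.024 = 0.053700.
u_3 = 0.053700 × 0.750 + 0.024 = 0.064275.

Unemployment rate after three months ≈ 6.43%.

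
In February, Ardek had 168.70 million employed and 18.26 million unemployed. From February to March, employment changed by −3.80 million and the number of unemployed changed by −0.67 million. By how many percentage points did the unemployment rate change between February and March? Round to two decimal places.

The unemployment rate changed by −0.13 percentage points.

February: labor force = 168.70 + 18.26 = 186.96; u = 18.26/186.96 = 9.77%.
March: labor force = 164.90 + 17.59 = 182.49; u = 17.59/182.49 = 9.64%.
Change = 9.64% − 9.77% = −0.13 pp.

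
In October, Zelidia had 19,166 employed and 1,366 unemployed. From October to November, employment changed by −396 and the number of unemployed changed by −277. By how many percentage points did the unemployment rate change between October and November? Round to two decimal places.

The unemployment rate changed by −1.17 percentage points.

October: labor force = 19,166 + 1,366 = 20,532; u = 1,366/20,532 = 6.65%.
November: labor force = 18,770 + 1,089 = 19,859; u = 1,089/19,859 = 5.48%.
Change = 5.48% − 6.65% = −1.17 pp.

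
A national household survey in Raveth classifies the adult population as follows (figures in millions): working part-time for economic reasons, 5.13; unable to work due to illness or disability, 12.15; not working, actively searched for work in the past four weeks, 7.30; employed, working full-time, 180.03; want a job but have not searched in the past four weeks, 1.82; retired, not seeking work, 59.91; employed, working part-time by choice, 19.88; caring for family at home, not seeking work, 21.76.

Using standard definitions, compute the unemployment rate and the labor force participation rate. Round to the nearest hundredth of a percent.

Employed = 5.13 + 180.03 + 19.88 = 205.04 million (anyone who worked, including part-time for economic reasons, counts as employed).
Unemployed = 7.30 million.
Labor force = 205.04 + 7.30 = 212.34 million.
Not in labor force = 12.15 + 1.82 + 59.91 + 21.76 = 95.64 million (those not working and not actively searching are outside the labor force — including those who want a job but have given up searching).
Civilian working-age population = 212.34 + 95.64 = 307.98 million.
Unemployment rate = 7.30 / 212.34 = 3.44%.
Labor force participation rate = 212.34 / 307.98 = 68.95%.

Unemployment rate ≈ 3.44%; labor force participation rate ≈ 68.95%.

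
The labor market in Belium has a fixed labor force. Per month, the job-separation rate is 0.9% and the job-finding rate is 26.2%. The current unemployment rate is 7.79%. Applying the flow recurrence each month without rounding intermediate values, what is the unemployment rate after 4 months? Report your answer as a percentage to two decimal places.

Unemployment rate after four months ≈ 4.58%.

With a fixed labor force, u_{t+1} = u_t + s·(1−u_t) − f·u_t = u_t·(1−s−f) + s.
Here 1−s−f = 0.729 and s = 0.009.
u_1 = 0.077900 × 0.729 + 0.009 = 0.065789.
u_2 = 0.065789 × 0.729 + 0.009 = 0.056960.
u_3 = 0.056960 × 0.729 + 0.009 = 0.050524.
u_4 = 0.050524 × 0.729 + 0.009 = 0.045832.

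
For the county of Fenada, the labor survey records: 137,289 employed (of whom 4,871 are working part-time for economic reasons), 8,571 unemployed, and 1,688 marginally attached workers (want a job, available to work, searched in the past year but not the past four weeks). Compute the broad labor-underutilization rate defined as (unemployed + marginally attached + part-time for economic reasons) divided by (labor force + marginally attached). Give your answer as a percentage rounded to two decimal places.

Labor force = 137,289 + 8,571 = 145,860.
Numerator = 8,571 + 1,688 + 4,871 = 15,130.
Denominator = 145,860 + 1,688 = 147,548.
Broad rate = 15,130 / 147,548 = 10.25%.

Broad underutilization rate ≈ 10.25%.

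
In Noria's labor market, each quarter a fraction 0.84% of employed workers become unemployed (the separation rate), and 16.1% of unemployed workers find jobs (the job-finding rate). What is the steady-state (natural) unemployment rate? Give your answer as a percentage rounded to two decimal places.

Steady-state unemployment rate ≈ 4.96%.

At steady state the flows balance: s·E = f·U, so U/(E+U) = s/(s+f).
u* = 0.84 / (0.84 + 16.1) = 0.84 / 16.94 = 4.96%.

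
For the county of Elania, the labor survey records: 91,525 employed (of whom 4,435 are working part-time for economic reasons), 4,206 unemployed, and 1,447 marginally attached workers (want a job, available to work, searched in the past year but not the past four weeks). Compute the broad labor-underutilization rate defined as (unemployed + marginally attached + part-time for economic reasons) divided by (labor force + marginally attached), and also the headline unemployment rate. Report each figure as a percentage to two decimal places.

Broad underutilization rate ≈ 10.38%; headline unemployment rate ≈ 4.39%.

Labor force = 91,525 + 4,206 = 95,731.
Numerator = 4,206 + 1,447 + 4,435 = 10,088.
Denominator = 95,731 + 1,447 = 97,178.
Broad rate = 10,088 / 97,178 = 10.38%.
Headline unemployment rate = 4,206 / 95,731 = 4.39%.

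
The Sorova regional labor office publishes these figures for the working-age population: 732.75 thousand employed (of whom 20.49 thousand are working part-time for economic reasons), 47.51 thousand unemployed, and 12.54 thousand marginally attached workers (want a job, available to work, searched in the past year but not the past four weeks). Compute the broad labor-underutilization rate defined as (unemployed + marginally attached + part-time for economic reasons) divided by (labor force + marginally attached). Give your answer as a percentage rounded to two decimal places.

Broad underutilization rate ≈ 10.16%.

Labor force = 732.75 + 47.51 = 780.26 thousand.
Numerator = 47.51 + 12.54 + 20.49 = 80.54 thousand.
Denominator = 780.26 + 12.54 = 792.80 thousand.
Broad rate = 80.54 / 792.80 = 10.16%.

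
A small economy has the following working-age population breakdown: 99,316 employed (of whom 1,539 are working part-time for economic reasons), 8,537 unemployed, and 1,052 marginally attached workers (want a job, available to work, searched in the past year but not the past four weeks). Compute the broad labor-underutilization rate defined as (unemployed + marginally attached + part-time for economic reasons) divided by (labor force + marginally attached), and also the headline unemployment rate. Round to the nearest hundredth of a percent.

Broad underutilization rate ≈ 10.22%; headline unemployment rate ≈ 7.92%.

Labor force = 99,316 + 8,537 = 107,853.
Numerator = 8,537 + 1,052 + 1,539 = 11,128.
Denominator = 107,853 + 1,052 = 108,905.
Broad rate = 11,128 / 108,905 = 10.22%.
Headline unemployment rate = 8,537 / 107,853 = 7.92%.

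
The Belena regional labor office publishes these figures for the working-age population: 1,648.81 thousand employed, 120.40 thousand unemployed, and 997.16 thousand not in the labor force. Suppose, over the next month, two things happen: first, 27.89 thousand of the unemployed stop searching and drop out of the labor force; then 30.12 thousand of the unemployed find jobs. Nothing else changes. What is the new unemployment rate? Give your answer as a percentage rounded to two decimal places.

Initially, labor force = 1,648.81 + 120.40 = 1,769.21 thousand, so u = 120.40/1,769.21 = 6.81%.
After the first change, unemployed and labor force both fall by 27.89 → E = 1,648.81, U = 92.51, labor force = 1,741.32 thousand.
After the second change, unemployed falls and employed rises by 30.12; labor force unchanged → E = 1,678.93, U = 62.39, labor force = 1,741.32 thousand.
New unemployment rate = 62.39 / 1,741.32 = 3.58%.

New unemployment rate ≈ 3.58%.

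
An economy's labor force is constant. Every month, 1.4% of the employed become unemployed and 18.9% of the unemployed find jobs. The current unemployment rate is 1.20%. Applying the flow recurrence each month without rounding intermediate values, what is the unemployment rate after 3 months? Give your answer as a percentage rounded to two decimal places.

Unemployment rate after three months ≈ 4.01%.

With a fixed labor force, u_{t+1} = u_t + s·(1−u_t) − f·u_t = u_t·(1−s−f) + s.
Here 1−s−f = 0.797 and s = 0.014.
u_1 = 0.012000 × 0.797 + 0.014 = 0.023564.
u_2 = 0.023564 × 0.797 + 0.014 = 0.032781.
u_3 = 0.032781 × 0.797 + 0.014 = 0.040126.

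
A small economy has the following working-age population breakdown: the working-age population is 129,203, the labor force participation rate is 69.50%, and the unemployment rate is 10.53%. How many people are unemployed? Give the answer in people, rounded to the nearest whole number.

About 9,456 are unemployed.

Labor force = 0.6950 × 129,203 = 89,796.
Unemployed = 0.1053 × 89,796 ≈ 9,456.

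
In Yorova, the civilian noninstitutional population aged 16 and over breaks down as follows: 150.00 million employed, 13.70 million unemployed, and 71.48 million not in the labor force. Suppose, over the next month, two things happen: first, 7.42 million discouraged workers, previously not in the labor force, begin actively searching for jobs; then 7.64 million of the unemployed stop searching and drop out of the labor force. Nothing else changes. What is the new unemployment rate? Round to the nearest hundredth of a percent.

Initially, labor force = 150.00 + 13.70 = 163.70 million, so u = 13.70/163.70 = 8.37%.
After the first change, unemployed and labor force both rise by 7.42 → E = 150.00, U = 21.12, labor force = 171.12 million.
After the second change, unemployed and labor force both fall by 7.64 → E = 150.00, U = 13.48, labor force = 163.48 million.
New unemployment rate = 13.48 / 163.48 = 8.25%.

New unemployment rate ≈ 8.25%.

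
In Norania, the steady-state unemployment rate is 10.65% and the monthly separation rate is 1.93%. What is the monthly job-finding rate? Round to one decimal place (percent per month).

Job-finding rate ≈ 16.2% per month.

From u* = s/(s+f): f = s·(1−u)/u.
f = 1.93 × (1 − 0.1065) / 0.1065 = 1.7245 / 0.1065 ≈ 16.2% per month.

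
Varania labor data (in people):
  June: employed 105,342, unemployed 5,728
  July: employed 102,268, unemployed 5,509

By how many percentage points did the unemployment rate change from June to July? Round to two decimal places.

The unemployment rate changed by −0.05 percentage points.

June: labor force = 105,342 + 5,728 = 111,070; u = 5,728/111,070 = 5.16%.
July: labor force = 102,268 + 5,509 = 107,777; u = 5,509/107,777 = 5.11%.
Change = 5.11% − 5.16% = −0.05 pp.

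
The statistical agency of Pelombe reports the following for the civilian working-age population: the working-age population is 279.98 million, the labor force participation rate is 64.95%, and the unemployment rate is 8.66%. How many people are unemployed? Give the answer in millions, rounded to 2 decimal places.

Labor force = 0.6495 × 279.98 = 181.85 million.
Unemployed = 0.0866 × 181.85 ≈ 15.75 million.

About 15.75 million are unemployed.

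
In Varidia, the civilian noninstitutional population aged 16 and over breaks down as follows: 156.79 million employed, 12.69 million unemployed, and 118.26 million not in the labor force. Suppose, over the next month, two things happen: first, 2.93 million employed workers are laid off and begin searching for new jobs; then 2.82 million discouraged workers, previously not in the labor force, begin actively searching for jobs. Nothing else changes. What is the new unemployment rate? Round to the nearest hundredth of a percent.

New unemployment rate ≈ 10.70%.

Initially, labor force = 156.79 + 12.69 = 169.48 million, so u = 12.69/169.48 = 7.49%.
After the first change, employed falls and unemployed rises by 2.93; labor force unchanged → E = 153.86, U = 15.62, labor force = 169.48 million.
After the second change, unemployed and labor force both rise by 2.82 → E = 153.86, U = 18.44, labor force = 172.30 million.
New unemployment rate = 18.44 / 172.30 = 10.70%.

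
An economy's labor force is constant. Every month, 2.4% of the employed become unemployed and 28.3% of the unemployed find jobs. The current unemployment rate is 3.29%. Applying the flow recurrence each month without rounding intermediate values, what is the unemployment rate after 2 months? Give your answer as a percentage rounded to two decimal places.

Unemployment rate after two months ≈ 5.64%.

With a fixed labor force, u_{t+1} = u_t + s·(1−u_t) − f·u_t = u_t·(1−s−f) + s.
Here 1−s−f = 0.693 and s = 0.024.
u_1 = 0.032900 × 0.693 + 0.024 = 0.046800.
u_2 = 0.046800 × 0.693 + 0.024 = 0.056432.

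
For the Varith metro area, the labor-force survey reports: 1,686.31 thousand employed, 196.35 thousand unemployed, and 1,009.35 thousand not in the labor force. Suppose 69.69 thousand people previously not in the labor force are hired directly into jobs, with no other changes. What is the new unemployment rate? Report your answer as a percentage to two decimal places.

Initially, labor force = 1,686.31 + 196.35 = 1,882.66 thousand, so u = 196.35/1,882.66 = 10.43%.
After the change, employed and labor force both rise by 69.69; unemployed unchanged → E = 1,756.00, U = 196.35, labor force = 1,952.35 thousand.
New unemployment rate = 196.35 / 1,952.35 = 10.06%.

New unemployment rate ≈ 10.06%.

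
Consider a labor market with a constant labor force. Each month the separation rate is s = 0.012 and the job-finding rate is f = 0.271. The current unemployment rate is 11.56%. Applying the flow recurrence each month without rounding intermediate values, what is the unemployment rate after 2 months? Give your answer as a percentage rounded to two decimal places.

With a fixed labor force, u_{t+1} = u_t + s·(1−u_t) − f·u_t = u_t·(1−s−f) + s.
Here 1−s−f = 0.717 and s = 0.012.
u_1 = 0.115600 × 0.717 + 0.012 = 0.094885.
u_2 = 0.094885 × 0.717 + 0.012 = 0.080033.

Unemployment rate after two months ≈ 8.00%.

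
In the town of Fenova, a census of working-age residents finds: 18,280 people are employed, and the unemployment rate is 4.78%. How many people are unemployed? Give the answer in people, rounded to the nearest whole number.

About 918 are unemployed.

Let U be the number unemployed. The labor force is E + U, and U/(E+U) = 0.0478.
So U = 0.0478 × 18,280 / (1 − 0.0478) = 873.78 / 0.9522 ≈ 918.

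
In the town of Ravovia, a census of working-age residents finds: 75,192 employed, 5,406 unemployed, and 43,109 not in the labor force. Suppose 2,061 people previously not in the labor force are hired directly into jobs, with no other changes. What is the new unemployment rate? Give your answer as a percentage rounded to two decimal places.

Initially, labor force = 75,192 + 5,406 = 80,598, so u = 5,406/80,598 = 6.71%.
After the change, employed and labor force both rise by 2,061; unemployed unchanged → E = 77,253, U = 5,406, labor force = 82,659.
New unemployment rate = 5,406 / 82,659 = 6.54%.

New unemployment rate ≈ 6.54%.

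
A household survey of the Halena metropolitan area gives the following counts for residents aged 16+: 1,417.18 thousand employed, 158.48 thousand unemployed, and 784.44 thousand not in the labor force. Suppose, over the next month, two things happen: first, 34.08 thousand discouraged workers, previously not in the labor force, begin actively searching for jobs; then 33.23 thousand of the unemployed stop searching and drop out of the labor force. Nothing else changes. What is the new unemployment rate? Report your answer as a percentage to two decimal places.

New unemployment rate ≈ 10.11%.

Initially, labor force = 1,417.18 + 158.48 = 1,575.66 thousand, so u = 158.48/1,575.66 = 10.06%.
After the first change, unemployed and labor force both rise by 34.08 → E = 1,417.18, U = 192.56, labor force = 1,609.74 thousand.
After the second change, unemployed and labor force both fall by 33.23 → E = 1,417.18, U = 159.33, labor force = 1,576.51 thousand.
New unemployment rate = 159.33 / 1,576.51 = 10.11%.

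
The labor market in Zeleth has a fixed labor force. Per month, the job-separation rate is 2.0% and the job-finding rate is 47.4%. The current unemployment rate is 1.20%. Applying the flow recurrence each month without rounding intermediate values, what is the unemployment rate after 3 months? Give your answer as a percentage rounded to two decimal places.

Unemployment rate after three months ≈ 3.68%.

With a fixed labor force, u_{t+1} = u_t + s·(1−u_t) − f·u_t = u_t·(1−s−f) + s.
Here 1−s−f = 0.506 and s = 0.020.
u_1 = 0.012000 × 0.506 + 0.020 = 0.026072.
u_2 = 0.026072 × 0.506 + 0.020 = 0.033192.
u_3 = 0.033192 × 0.506 + 0.020 = 0.036795.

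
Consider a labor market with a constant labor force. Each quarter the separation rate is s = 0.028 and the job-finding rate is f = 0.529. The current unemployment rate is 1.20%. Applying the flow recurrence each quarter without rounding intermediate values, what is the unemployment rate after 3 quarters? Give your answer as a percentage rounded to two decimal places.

Unemployment rate after three quarters ≈ 4.69%.

With a fixed labor force, u_{t+1} = u_t + s·(1−u_t) − f·u_t = u_t·(1−s−f) + s.
Here 1−s−f = 0.443 and s = 0.028.
u_1 = 0.012000 × 0.443 + 0.028 = 0.033316.
u_2 = 0.033316 × 0.443 + 0.028 = 0.042759.
u_3 = 0.042759 × 0.443 + 0.028 = 0.046942.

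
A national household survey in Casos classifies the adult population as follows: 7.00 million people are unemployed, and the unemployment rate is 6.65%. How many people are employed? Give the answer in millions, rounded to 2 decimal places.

About 98.26 million are employed.

Labor force = U / u = 7.00 / 0.0665 ≈ 105.26 million.
Employed = labor force − unemployed = 105.26 − 7.00 = 98.26 million.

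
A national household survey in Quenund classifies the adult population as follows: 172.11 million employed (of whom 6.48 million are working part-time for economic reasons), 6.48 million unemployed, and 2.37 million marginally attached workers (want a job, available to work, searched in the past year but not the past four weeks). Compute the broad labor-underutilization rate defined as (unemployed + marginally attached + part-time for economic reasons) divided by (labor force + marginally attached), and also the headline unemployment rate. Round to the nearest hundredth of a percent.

Broad underutilization rate ≈ 8.47%; headline unemployment rate ≈ 3.63%.

Labor force = 172.11 + 6.48 = 178.59 million.
Numerator = 6.48 + 2.37 + 6.48 = 15.33 million.
Denominator = 178.59 + 2.37 = 180.96 million.
Broad rate = 15.33 / 180.96 = 8.47%.
Headline unemployment rate = 6.48 / 178.59 = 3.63%.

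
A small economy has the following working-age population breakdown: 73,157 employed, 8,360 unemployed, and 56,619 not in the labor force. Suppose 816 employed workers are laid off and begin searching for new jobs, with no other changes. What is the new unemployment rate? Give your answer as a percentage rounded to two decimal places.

New unemployment rate ≈ 11.26%.

Initially, labor force = 73,157 + 8,360 = 81,517, so u = 8,360/81,517 = 10.26%.
After the change, employed falls and unemployed rises by 816; labor force unchanged → E = 72,341, U = 9,176, labor force = 81,517.
New unemployment rate = 9,176 / 81,517 = 11.26%.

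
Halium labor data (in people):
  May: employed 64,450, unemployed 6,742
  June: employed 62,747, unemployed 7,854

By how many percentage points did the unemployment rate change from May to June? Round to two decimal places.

The unemployment rate changed by +1.65 percentage points.

May: labor force = 64,450 + 6,742 = 71,192; u = 6,742/71,192 = 9.47%.
June: labor force = 62,747 + 7,854 = 70,601; u = 7,854/70,601 = 11.12%.
Change = 11.12% − 9.47% = +1.65 pp.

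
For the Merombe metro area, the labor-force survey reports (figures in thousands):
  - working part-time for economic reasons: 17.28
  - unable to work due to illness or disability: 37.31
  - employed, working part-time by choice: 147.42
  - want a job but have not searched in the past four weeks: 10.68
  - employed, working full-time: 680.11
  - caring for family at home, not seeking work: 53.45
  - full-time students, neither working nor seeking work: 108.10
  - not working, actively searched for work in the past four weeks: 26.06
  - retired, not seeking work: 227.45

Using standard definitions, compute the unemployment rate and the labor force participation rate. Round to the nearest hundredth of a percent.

Employed = 17.28 + 147.42 + 680.11 = 844.81 thousand (anyone who worked, including part-time for economic reasons, counts as employed).
Unemployed = 26.06 thousand.
Labor force = 844.81 + 26.06 = 870.87 thousand.
Not in labor force = 37.31 + 10.68 + 53.45 + 108.10 + 227.45 = 436.99 thousand (those not working and not actively searching are outside the labor force — including those who want a job but have given up searching).
Civilian working-age population = 870.87 + 436.99 = 1,307.86 thousand.
Unemployment rate = 26.06 / 870.87 = 2.99%.
Labor force participation rate = 870.87 / 1,307.86 = 66.59%.

Unemployment rate ≈ 2.99%; labor force participation rate ≈ 66.59%.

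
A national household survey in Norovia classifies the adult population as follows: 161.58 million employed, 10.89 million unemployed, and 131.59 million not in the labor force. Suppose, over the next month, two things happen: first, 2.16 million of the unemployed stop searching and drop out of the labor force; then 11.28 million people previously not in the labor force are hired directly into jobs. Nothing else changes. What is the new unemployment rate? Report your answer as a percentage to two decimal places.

New unemployment rate ≈ 4.81%.

Initially, labor force = 161.58 + 10.89 = 172.47 million, so u = 10.89/172.47 = 6.31%.
After the first change, unemployed and labor force both fall by 2.16 → E = 161.58, U = 8.73, labor force = 170.31 million.
After the second change, employed and labor force both rise by 11.28; unemployed unchanged → E = 172.86, U = 8.73, labor force = 181.59 million.
New unemployment rate = 8.73 / 181.59 = 4.81%.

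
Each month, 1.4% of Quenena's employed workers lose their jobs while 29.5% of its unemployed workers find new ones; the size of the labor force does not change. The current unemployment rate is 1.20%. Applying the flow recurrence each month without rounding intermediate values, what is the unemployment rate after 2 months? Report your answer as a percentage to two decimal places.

With a fixed labor force, u_{t+1} = u_t + s·(1−u_t) − f·u_t = u_t·(1−s−f) + s.
Here 1−s−f = 0.691 and s = 0.014.
u_1 = 0.012000 × 0.691 + 0.014 = 0.022292.
u_2 = 0.022292 × 0.691 + 0.014 = 0.029404.

Unemployment rate after two months ≈ 2.94%.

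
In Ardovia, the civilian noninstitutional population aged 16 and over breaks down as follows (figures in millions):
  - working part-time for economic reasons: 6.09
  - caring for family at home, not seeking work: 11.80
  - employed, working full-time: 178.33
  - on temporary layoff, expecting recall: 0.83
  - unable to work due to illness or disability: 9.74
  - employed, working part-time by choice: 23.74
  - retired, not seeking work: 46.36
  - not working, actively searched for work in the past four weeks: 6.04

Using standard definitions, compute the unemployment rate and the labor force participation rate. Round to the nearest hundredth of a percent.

Employed = 6.09 + 178.33 + 23.74 = 208.16 million (anyone who worked, including part-time for economic reasons, counts as employed).
Unemployed = 0.83 + 6.04 = 6.87 million (jobless and actively searching, or on temporary layoff).
Labor force = 208.16 + 6.87 = 215.03 million.
Not in labor force = 11.80 + 9.74 + 46.36 = 67.90 million (those not working and not actively searching are outside the labor force).
Civilian working-age population = 215.03 + 67.90 = 282.93 million.
Unemployment rate = 6.87 / 215.03 = 3.19%.
Labor force participation rate = 215.03 / 282.93 = 76.00%.

Unemployment rate ≈ 3.19%; labor force participation rate ≈ 76.00%.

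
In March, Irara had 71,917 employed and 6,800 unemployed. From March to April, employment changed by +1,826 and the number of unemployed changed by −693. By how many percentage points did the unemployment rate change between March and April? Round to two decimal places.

The unemployment rate changed by −0.99 percentage points.

March: labor force = 71,917 + 6,800 = 78,717; u = 6,800/78,717 = 8.64%.
April: labor force = 73,743 + 6,107 = 79,850; u = 6,107/79,850 = 7.65%.
Change = 7.65% − 8.64% = −0.99 pp.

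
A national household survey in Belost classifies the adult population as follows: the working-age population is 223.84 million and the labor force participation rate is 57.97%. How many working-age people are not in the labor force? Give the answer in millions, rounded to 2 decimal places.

Share not in the labor force = 1 − 0.5797 = 0.4203.
Not in labor force = 0.4203 × 223.84 ≈ 94.08 million.

About 94.08 million are not in the labor force.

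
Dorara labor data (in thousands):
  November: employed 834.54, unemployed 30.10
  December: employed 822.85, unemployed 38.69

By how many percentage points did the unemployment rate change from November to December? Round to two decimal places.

The unemployment rate changed by +1.01 percentage points.

November: labor force = 834.54 + 30.10 = 864.64; u = 30.10/864.64 = 3.48%.
December: labor force = 822.85 + 38.69 = 861.54; u = 38.69/861.54 = 4.49%.
Change = 4.49% − 3.48% = +1.01 pp.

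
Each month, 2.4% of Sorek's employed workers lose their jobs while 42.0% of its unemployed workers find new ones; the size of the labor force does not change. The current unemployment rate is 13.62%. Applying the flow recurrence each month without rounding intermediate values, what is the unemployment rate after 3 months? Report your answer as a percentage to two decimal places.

Unemployment rate after three months ≈ 6.82%.

With a fixed labor force, u_{t+1} = u_t + s·(1−u_t) − f·u_t = u_t·(1−s−f) + s.
Here 1−s−f = 0.556 and s = 0.024.
u_1 = 0.136200 × 0.556 + 0.024 = 0.099727.
u_2 = 0.099727 × 0.556 + 0.024 = 0.079448.
u_3 = 0.079448 × 0.556 + 0.024 = 0.068173.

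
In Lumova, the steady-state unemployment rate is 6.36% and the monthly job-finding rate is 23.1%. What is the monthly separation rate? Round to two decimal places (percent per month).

Separation rate ≈ 1.57% per month.

From u* = s/(s+f): s = u·f/(1−u).
s = 0.0636 × 23.1 / (1 − 0.0636) = 1.4692 / 0.9364 ≈ 1.57% per month.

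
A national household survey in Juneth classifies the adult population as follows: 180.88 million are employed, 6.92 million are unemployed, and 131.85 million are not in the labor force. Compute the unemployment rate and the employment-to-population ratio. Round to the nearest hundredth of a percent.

Labor force = employed + unemployed = 180.88 + 6.92 = 187.80 million.
Working-age population = 187.80 + 131.85 = 319.65 million.
Unemployment rate = 6.92 / 187.80 = 3.68%.
Employment-population ratio = 180.88 / 319.65 = 56.59%.

Unemployment rate ≈ 3.68%; employment-population ratio ≈ 56.59%.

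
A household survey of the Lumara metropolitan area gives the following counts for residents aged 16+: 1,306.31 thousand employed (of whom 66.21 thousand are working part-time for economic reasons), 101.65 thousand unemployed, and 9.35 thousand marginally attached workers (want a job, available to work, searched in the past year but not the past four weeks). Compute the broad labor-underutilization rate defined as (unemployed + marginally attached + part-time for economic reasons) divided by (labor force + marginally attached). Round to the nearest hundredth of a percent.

Broad underutilization rate ≈ 12.50%.

Labor force = 1,306.31 + 101.65 = 1,407.96 thousand.
Numerator = 101.65 + 9.35 + 66.21 = 177.21 thousand.
Denominator = 1,407.96 + 9.35 = 1,417.31 thousand.
Broad rate = 177.21 / 1,417.31 = 12.50%.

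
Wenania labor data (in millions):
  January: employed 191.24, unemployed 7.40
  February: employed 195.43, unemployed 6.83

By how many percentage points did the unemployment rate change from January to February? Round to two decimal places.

January: labor force = 191.24 + 7.40 = 198.64; u = 7.40/198.64 = 3.73%.
February: labor force = 195.43 + 6.83 = 202.26; u = 6.83/202.26 = 3.38%.
Change = 3.38% − 3.73% = −0.35 pp.

The unemployment rate changed by −0.35 percentage points.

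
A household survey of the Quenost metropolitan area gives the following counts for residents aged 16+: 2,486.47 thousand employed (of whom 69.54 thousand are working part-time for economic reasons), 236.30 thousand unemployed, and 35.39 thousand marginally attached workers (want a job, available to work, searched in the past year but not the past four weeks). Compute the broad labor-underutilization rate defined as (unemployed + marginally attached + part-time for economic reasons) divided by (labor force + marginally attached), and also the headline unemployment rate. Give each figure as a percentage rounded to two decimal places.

Broad underutilization rate ≈ 12.37%; headline unemployment rate ≈ 8.68%.

Labor force = 2,486.47 + 236.30 = 2,722.77 thousand.
Numerator = 236.30 + 35.39 + 69.54 = 341.23 thousand.
Denominator = 2,722.77 + 35.39 = 2,758.16 thousand.
Broad rate = 341.23 / 2,758.16 = 12.37%.
Headline unemployment rate = 236.30 / 2,722.77 = 8.68%.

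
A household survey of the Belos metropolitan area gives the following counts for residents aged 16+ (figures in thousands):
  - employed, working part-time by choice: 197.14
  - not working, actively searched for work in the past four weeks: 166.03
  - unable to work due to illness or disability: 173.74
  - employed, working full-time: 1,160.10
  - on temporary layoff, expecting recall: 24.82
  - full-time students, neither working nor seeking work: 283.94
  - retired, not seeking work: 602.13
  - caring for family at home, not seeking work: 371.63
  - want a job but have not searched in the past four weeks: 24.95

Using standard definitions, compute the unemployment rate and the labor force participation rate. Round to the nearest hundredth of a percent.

Unemployment rate ≈ 12.33%; labor force participation rate ≈ 51.53%.

Employed = 197.14 + 1,160.10 = 1,357.24 thousand.
Unemployed = 166.03 + 24.82 = 190.85 thousand (jobless and actively searching, or on temporary layoff).
Labor force = 1,357.24 + 190.85 = 1,548.09 thousand.
Not in labor force = 173.74 + 283.94 + 602.13 + 371.63 + 24.95 = 1,456.39 thousand (those not working and not actively searching are outside the labor force — including those who want a job but have given up searching).
Civilian working-age population = 1,548.09 + 1,456.39 = 3,004.48 thousand.
Unemployment rate = 190.85 / 1,548.09 = 12.33%.
Labor force participation rate = 1,548.09 / 3,004.48 = 51.53%.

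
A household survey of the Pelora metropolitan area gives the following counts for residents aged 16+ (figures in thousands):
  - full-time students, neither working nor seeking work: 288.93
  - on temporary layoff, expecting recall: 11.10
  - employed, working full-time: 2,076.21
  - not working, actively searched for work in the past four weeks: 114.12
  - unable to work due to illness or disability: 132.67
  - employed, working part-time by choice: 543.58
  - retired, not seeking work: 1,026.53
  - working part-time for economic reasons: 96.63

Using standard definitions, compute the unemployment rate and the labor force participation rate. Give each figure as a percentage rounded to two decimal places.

Unemployment rate ≈ 4.41%; labor force participation rate ≈ 66.24%.

Employed = 2,076.21 + 543.58 + 96.63 = 2,716.42 thousand (anyone who worked, including part-time for economic reasons, counts as employed).
Unemployed = 11.10 + 114.12 = 125.22 thousand (jobless and actively searching, or on temporary layoff).
Labor force = 2,716.42 + 125.22 = 2,841.64 thousand.
Not in labor force = 288.93 + 132.67 + 1,026.53 = 1,448.13 thousand (those not working and not actively searching are outside the labor force).
Civilian working-age population = 2,841.64 + 1,448.13 = 4,289.77 thousand.
Unemployment rate = 125.22 / 2,841.64 = 4.41%.
Labor force participation rate = 2,841.64 / 4,289.77 = 66.24%.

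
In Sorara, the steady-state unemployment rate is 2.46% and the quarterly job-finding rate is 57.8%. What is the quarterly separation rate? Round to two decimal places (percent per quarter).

From u* = s/(s+f): s = u·f/(1−u).
s = 0.0246 × 57.8 / (1 − 0.0246) = 1.4219 / 0.9754 ≈ 1.46% per quarter.

Separation rate ≈ 1.46% per quarter.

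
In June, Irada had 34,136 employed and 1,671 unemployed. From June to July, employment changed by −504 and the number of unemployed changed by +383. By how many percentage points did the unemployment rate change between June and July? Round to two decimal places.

June: labor force = 34,136 + 1,671 = 35,807; u = 1,671/35,807 = 4.67%.
July: labor force = 33,632 + 2,054 = 35,686; u = 2,054/35,686 = 5.76%.
Change = 5.76% − 4.67% = +1.09 pp.

The unemployment rate changed by +1.09 percentage points.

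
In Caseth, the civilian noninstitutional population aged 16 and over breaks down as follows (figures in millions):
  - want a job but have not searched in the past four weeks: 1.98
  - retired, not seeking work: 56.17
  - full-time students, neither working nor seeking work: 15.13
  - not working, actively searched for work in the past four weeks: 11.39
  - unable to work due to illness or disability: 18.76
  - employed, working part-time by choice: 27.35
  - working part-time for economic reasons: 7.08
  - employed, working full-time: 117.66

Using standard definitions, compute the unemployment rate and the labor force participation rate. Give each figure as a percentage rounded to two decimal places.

Employed = 27.35 + 7.08 + 117.66 = 152.09 million (anyone who worked, including part-time for economic reasons, counts as employed).
Unemployed = 11.39 million.
Labor force = 152.09 + 11.39 = 163.48 million.
Not in labor force = 1.98 + 56.17 + 15.13 + 18.76 = 92.04 million (those not working and not actively searching are outside the labor force — including those who want a job but have given up searching).
Civilian working-age population = 163.48 + 92.04 = 255.52 million.
Unemployment rate = 11.39 / 163.48 = 6.97%.
Labor force participation rate = 163.48 / 255.52 = 63.98%.

Unemployment rate ≈ 6.97%; labor force participation rate ≈ 63.98%.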